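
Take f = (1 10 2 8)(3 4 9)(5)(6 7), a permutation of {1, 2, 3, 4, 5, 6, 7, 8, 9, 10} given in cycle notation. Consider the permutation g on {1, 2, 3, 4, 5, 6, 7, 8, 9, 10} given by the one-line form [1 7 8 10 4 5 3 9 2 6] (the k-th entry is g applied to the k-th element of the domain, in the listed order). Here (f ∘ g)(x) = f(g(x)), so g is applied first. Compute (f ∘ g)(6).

5

(f ∘ g)(6) = f(g(6)). g(6) = 5, then f(5) = 5. So (f ∘ g)(6) = 5.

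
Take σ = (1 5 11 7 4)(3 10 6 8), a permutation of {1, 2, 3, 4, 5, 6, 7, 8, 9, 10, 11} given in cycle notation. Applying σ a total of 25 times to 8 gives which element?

8 lies in the 4-cycle (3 10 6 8).
On a 4-cycle, σ^4 is the identity, so σ^25 = σ^1 there (25 ≡ 1 mod 4).
Advancing 1 step from 8: 8 → 3.

3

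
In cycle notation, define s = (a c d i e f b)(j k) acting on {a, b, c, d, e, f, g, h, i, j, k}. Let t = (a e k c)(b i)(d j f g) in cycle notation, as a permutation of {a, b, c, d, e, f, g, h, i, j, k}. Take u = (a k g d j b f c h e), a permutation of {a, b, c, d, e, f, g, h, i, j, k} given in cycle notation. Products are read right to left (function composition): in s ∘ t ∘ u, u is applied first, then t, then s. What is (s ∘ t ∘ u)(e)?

Apply the permutations in order: u(e) = a, then t(a) = e, then s(e) = f. So (s ∘ t ∘ u)(e) = f.

f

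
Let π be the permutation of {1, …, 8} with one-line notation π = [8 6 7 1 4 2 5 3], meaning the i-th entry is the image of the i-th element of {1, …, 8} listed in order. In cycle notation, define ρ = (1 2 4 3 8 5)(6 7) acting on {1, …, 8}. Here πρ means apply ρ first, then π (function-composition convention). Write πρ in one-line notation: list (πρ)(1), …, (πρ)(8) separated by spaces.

(πρ)(x) = π(ρ(x)). Computing each image: π(ρ(1)) = π(2) = 6, π(ρ(2)) = π(4) = 1, π(ρ(3)) = π(8) = 3, π(ρ(4)) = π(3) = 7, π(ρ(5)) = π(1) = 8, π(ρ(6)) = π(7) = 5, π(ρ(7)) = π(6) = 2, π(ρ(8)) = π(5) = 4.
Hence πρ = [6 1 3 7 8 5 2 4].

6 1 3 7 8 5 2 4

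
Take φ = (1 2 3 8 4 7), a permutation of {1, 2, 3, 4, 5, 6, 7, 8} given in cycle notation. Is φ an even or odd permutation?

The cycle lengths are 6, 1, 1.
A cycle is odd iff its length is even; φ has 1 even-length cycle, so sgn(φ) = (−1)^1 and φ is odd.

odd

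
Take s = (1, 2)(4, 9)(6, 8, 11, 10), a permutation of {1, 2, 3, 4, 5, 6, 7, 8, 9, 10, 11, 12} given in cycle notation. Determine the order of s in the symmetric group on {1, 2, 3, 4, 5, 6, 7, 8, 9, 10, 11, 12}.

The disjoint cycles have lengths 4, 2, 2, 1, 1, 1, 1.
Since disjoint cycles commute, ord(s) = lcm(4, 2, 2) = 4.

4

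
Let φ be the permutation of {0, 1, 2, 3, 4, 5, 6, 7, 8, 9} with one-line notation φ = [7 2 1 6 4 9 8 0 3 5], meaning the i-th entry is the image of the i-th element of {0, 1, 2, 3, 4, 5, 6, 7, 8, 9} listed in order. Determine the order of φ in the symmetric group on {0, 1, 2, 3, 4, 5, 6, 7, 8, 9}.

Decomposing into disjoint cycles gives cycle lengths 3, 2, 2, 2, 1.
The order is lcm(3, 2, 2, 2) = 6.

6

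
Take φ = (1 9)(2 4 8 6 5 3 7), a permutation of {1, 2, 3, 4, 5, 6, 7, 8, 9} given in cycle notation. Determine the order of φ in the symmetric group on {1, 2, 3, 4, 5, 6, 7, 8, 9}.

The disjoint cycles have lengths 7, 2.
Since disjoint cycles commute, ord(φ) = lcm(7, 2) = 14.

14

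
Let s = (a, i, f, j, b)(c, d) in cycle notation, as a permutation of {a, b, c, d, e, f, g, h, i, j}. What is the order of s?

The disjoint cycles have lengths 5, 2, 1, 1, 1.
Since disjoint cycles commute, ord(s) = lcm(5, 2) = 10.

10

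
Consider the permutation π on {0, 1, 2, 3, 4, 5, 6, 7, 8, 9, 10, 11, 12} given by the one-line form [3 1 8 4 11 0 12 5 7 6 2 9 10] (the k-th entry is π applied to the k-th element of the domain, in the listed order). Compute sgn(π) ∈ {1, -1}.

-1

In disjoint-cycle form the cycle lengths are 12, 1.
A cycle of length ℓ contributes ℓ−1 transpositions, so π is a product of 11 transpositions — odd.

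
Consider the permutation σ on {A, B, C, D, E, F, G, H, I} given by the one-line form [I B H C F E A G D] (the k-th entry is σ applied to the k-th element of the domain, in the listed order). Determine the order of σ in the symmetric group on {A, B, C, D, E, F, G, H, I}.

6

The disjoint-cycle form of σ has cycle lengths 6, 2, 1.
The order of σ is the least common multiple of its cycle lengths: lcm(6, 2) = 6.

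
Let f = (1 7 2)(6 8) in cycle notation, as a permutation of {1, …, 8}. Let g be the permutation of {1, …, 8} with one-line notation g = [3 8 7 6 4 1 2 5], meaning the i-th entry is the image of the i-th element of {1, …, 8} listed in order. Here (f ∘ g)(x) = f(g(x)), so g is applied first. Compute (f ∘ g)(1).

g(1) = 3, then f(3) = 3; composing gives (f ∘ g)(1) = 3.

3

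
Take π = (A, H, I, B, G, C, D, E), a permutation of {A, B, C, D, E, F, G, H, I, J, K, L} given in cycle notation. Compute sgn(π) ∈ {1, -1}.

-1

The cycle lengths are 8, 1, 1, 1, 1.
A cycle of length ℓ contributes ℓ−1 transpositions, so π is a product of 7 transpositions — odd.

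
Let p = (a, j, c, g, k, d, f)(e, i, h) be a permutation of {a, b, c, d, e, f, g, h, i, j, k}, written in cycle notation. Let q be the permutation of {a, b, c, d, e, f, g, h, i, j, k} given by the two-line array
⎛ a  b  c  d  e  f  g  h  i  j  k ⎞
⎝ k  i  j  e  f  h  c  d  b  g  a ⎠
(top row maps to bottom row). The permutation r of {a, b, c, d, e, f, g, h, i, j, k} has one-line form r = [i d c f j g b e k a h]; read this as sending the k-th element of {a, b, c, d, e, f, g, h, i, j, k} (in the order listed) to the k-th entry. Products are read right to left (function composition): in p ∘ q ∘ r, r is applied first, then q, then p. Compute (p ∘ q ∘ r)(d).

e

(p ∘ q ∘ r)(d) = p(q(r(d))). r(d) = f, then q(f) = h, then p(h) = e, so the result is e.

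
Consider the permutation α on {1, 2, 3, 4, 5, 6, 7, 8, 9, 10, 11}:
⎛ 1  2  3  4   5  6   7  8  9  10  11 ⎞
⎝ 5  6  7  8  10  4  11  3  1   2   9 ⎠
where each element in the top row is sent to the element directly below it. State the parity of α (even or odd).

In disjoint-cycle form the cycle lengths are 11.
A cycle is odd iff its length is even; α has 0 even-length cycles, so sgn(α) = (−1)^0 and α is even.

even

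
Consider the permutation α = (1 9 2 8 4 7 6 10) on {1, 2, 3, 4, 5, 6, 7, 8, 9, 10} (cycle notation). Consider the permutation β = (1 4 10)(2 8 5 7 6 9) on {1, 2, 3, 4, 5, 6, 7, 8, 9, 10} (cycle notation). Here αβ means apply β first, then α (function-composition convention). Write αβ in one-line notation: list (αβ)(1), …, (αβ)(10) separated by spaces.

7 4 3 1 6 2 10 5 8 9

(αβ)(x) = α(β(x)). Computing each image: α(β(1)) = α(4) = 7, α(β(2)) = α(8) = 4, α(β(3)) = α(3) = 3, α(β(4)) = α(10) = 1, α(β(5)) = α(7) = 6, α(β(6)) = α(9) = 2, α(β(7)) = α(6) = 10, α(β(8)) = α(5) = 5, α(β(9)) = α(2) = 8, α(β(10)) = α(1) = 9.
Hence αβ = [7 4 3 1 6 2 10 5 8 9].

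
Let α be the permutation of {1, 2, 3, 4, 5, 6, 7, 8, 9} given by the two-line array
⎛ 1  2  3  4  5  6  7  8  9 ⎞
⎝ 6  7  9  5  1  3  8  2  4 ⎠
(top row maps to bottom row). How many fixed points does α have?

0

No element satisfies α(x) = x, so there are 0 fixed points.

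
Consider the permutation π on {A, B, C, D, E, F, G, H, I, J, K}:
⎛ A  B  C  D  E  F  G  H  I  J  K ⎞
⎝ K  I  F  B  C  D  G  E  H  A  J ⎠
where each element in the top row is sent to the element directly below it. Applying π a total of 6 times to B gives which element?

Tracing B → I → … returns to B after 7 steps, so B lies in a 7-cycle (B, I, H, E, C, F, D).
Advancing 6 steps from B: B → I → H → E → C → F → D.

D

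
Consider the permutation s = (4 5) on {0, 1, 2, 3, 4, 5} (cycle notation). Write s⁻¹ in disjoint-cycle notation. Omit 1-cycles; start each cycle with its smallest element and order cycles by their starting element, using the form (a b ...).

(4 5)

The inverse reverses each cycle.
Reversing each cycle of s and rotating so the smallest element leads gives (4 5).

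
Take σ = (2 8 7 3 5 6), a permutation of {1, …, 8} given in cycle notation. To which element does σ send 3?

5

3 appears in (2 8 7 3 5 6); the next entry (wrapping around) is 5.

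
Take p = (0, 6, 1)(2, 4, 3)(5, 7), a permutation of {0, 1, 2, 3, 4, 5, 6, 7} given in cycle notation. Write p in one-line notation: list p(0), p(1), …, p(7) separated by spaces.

6 0 4 2 3 7 1 5

Image by image: 0↦6, 1↦0, 2↦4, 3↦2, 4↦3, 5↦7, 6↦1, 7↦5.
Listing these in domain order gives 6 0 4 2 3 7 1 5.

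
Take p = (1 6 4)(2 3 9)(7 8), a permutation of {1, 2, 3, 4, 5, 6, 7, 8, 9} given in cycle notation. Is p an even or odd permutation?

The cycle lengths are 3, 3, 2, 1.
A cycle of length ℓ contributes ℓ−1 transpositions, so p is a product of 2 + 2 + 1 = 5 transpositions — odd.

odd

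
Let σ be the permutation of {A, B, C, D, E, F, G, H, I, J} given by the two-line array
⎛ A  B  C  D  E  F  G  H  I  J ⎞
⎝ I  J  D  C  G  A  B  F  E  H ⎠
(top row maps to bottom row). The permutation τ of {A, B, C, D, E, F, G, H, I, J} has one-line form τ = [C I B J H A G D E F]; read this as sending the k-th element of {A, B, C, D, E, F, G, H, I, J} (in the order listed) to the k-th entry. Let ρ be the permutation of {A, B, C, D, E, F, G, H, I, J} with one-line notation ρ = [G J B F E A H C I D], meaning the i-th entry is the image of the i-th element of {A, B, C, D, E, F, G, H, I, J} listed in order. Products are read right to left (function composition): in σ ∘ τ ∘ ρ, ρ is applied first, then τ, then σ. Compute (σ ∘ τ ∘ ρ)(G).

Apply the permutations in order: ρ(G) = H, then τ(H) = D, then σ(D) = C. So (σ ∘ τ ∘ ρ)(G) = C.

C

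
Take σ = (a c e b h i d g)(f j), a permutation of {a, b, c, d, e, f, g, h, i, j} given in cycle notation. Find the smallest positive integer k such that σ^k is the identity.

8

The disjoint cycles have lengths 8, 2.
The order of σ is the least common multiple of its cycle lengths: lcm(8, 2) = 8.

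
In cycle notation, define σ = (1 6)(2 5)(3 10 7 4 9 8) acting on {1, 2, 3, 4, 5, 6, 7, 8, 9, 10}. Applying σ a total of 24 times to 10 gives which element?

10 lies in the 6-cycle (3 10 7 4 9 8).
Since the cycle has length 6, σ^24 acts on it the same as σ^0 (24 mod 6 = 0).
So σ^24(10) = 10.

10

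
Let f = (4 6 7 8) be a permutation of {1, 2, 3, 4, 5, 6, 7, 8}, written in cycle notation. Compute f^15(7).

6

7 lies in the 4-cycle (4 6 7 8).
On a 4-cycle, f^4 is the identity, so f^15 = f^3 there (15 ≡ 3 mod 4).
Stepping 3 places around the cycle: 7 → 8 → 4 → 6.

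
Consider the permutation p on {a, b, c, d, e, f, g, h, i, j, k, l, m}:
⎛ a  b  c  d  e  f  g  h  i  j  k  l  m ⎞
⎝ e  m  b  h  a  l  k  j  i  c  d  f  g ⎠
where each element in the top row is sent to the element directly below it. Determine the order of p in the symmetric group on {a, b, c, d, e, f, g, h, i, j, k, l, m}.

Writing p as disjoint cycles, the cycle lengths are 8, 2, 2, 1.
The order of p is the least common multiple of its cycle lengths: lcm(8, 2, 2) = 8.

8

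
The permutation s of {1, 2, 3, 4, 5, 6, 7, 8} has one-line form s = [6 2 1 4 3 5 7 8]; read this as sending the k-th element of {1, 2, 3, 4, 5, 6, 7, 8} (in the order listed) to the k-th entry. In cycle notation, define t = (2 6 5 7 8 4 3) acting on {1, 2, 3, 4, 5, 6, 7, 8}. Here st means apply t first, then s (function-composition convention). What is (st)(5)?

7

(st)(5) = s(t(5)). t(5) = 7, then s(7) = 7. So (st)(5) = 7.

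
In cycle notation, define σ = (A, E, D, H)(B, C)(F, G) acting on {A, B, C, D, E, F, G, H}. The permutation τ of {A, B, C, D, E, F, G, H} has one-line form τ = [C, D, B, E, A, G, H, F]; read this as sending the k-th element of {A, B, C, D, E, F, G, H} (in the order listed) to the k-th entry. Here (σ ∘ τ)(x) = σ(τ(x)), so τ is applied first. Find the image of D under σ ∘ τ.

D

(σ ∘ τ)(D) = σ(τ(D)). τ(D) = E, then σ(E) = D. So (σ ∘ τ)(D) = D.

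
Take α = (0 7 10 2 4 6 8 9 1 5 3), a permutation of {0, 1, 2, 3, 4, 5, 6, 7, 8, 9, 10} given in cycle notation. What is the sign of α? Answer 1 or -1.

The cycle lengths are 11.
A cycle of length ℓ contributes ℓ−1 transpositions, so α is a product of 10 transpositions — even.

1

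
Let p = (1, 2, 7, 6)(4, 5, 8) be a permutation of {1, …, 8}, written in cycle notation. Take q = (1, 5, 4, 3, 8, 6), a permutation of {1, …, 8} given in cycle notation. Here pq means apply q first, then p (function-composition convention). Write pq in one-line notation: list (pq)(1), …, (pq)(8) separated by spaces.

8 7 4 3 5 2 6 1

(pq)(x) = p(q(x)). Computing each image: p(q(1)) = p(5) = 8, p(q(2)) = p(2) = 7, p(q(3)) = p(8) = 4, p(q(4)) = p(3) = 3, p(q(5)) = p(4) = 5, p(q(6)) = p(1) = 2, p(q(7)) = p(7) = 6, p(q(8)) = p(6) = 1.
Hence pq = [8 7 4 3 5 2 6 1].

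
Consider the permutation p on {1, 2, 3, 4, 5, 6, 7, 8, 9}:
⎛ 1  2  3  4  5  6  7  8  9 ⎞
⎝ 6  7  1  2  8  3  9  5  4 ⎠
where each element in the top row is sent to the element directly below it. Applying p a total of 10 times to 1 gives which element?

Tracing 1 → 6 → … returns to 1 after 3 steps, so 1 lies in a 3-cycle (1, 6, 3).
On a 3-cycle, p^3 is the identity, so p^10 = p^1 there (10 ≡ 1 mod 3).
Stepping 1 place around the cycle: 1 → 6.

6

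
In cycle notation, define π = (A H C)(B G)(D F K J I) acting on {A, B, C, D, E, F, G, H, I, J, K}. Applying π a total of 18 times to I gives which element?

I lies in the 5-cycle (D F K J I).
On a 5-cycle, π^5 is the identity, so π^18 = π^3 there (18 ≡ 3 mod 5).
Stepping 3 places around the cycle: I → D → F → K.

K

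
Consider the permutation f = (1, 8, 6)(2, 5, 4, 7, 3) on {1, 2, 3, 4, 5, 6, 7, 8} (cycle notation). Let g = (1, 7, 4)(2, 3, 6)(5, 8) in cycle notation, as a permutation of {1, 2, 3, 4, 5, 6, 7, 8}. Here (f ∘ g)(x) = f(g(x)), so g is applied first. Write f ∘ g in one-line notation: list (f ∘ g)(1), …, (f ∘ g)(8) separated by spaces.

(f ∘ g)(x) = f(g(x)). Computing each image: f(g(1)) = f(7) = 3, f(g(2)) = f(3) = 2, f(g(3)) = f(6) = 1, f(g(4)) = f(1) = 8, f(g(5)) = f(8) = 6, f(g(6)) = f(2) = 5, f(g(7)) = f(4) = 7, f(g(8)) = f(5) = 4.
Hence f ∘ g = [3 2 1 8 6 5 7 4].

3 2 1 8 6 5 7 4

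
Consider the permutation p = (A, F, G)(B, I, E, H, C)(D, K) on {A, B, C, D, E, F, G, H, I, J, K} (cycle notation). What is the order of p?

The cycle type of p is (5, 3, 2, 1).
The order is lcm(5, 3, 2) = 30.

30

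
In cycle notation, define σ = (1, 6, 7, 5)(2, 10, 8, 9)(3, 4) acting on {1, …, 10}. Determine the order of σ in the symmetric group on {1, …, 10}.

4

The cycle type of σ is (4, 4, 2).
The order is lcm(4, 4, 2) = 4.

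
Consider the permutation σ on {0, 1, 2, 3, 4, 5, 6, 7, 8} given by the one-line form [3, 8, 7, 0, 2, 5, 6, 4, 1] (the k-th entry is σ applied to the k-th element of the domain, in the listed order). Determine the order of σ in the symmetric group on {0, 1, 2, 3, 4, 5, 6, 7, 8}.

Decomposing into disjoint cycles gives cycle lengths 3, 2, 2, 1, 1.
The order of σ is the least common multiple of its cycle lengths: lcm(3, 2, 2) = 6.

6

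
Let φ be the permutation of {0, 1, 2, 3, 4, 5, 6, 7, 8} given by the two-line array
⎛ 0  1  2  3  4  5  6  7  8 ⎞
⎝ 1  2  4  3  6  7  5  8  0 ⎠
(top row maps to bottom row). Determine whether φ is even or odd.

In disjoint-cycle form the cycle lengths are 8, 1.
A cycle is odd iff its length is even; φ has 1 even-length cycle, so sgn(φ) = (−1)^1 and φ is odd.

odd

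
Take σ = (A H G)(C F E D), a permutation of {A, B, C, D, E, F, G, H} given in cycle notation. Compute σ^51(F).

F lies in the 4-cycle (C F E D).
On a 4-cycle, σ^4 is the identity, so σ^51 = σ^3 there (51 ≡ 3 mod 4).
Stepping 3 places around the cycle: F → E → D → C.

C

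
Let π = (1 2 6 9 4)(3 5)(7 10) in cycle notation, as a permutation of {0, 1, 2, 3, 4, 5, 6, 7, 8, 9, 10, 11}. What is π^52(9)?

9 lies in the 5-cycle (1 2 6 9 4).
Since the cycle has length 5, π^52 acts on it the same as π^2 (52 mod 5 = 2).
Stepping 2 places around the cycle: 9 → 4 → 1.

1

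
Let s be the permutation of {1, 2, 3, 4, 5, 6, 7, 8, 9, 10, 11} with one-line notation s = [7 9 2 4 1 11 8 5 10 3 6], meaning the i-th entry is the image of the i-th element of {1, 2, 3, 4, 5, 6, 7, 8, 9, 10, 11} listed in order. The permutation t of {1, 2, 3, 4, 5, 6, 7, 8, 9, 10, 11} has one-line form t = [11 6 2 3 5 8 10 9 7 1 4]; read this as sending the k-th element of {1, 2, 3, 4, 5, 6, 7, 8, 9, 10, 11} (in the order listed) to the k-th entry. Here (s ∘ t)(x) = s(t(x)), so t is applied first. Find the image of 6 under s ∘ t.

5

(s ∘ t)(6) = s(t(6)). t(6) = 8, then s(8) = 5. So (s ∘ t)(6) = 5.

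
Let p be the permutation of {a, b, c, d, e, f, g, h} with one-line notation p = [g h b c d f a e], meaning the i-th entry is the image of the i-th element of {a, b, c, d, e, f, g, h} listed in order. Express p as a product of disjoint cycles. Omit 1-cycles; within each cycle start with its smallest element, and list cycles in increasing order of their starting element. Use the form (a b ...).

(a g)(b h e d c)

From a: a → g → a, closing the cycle (a g).
Repeating from the next unused element and collecting all non-trivial cycles gives (a g)(b h e d c).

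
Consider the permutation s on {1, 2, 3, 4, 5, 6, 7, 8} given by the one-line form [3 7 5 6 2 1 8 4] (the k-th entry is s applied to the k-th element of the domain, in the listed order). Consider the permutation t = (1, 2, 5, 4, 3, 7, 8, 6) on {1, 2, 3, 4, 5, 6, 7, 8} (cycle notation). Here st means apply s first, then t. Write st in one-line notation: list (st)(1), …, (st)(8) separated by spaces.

Chase each element through s then t: 1 → 3 → 7; 2 → 7 → 8; 3 → 5 → 4; 4 → 6 → 1; 5 → 2 → 5; 6 → 1 → 2; 7 → 8 → 6; 8 → 4 → 3.
So st in one-line form is 7 8 4 1 5 2 6 3.

7 8 4 1 5 2 6 3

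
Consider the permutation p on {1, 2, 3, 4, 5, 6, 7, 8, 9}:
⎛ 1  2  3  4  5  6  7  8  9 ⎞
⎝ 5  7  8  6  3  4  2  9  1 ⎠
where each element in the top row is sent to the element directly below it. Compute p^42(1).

Tracing 1 → 5 → … returns to 1 after 5 steps, so 1 lies in a 5-cycle (1, 5, 3, 8, 9).
Powers repeat with period 5 on this cycle, and 42 mod 5 = 2, so p^42(1) = p^2(1).
Stepping 2 places around the cycle: 1 → 5 → 3.

3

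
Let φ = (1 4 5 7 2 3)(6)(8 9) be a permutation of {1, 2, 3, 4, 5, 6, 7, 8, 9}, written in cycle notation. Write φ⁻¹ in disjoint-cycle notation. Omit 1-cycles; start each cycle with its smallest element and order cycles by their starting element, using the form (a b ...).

Inverting a permutation written in cycle notation just reverses the order within every cycle.
After reversing and putting each cycle's least element first, φ⁻¹ = (1 3 2 7 5 4)(8 9).

(1 3 2 7 5 4)(8 9)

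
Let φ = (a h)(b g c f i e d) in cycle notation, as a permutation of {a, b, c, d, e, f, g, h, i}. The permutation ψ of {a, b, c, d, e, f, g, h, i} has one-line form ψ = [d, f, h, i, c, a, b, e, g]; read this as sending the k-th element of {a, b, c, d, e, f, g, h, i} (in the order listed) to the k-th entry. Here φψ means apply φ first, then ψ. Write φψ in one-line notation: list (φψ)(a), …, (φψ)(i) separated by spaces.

Chase each element through φ then ψ: a → h → e; b → g → b; c → f → a; d → b → f; e → d → i; f → i → g; g → c → h; h → a → d; i → e → c.
Collecting the images, φψ = [e b a f i g h d c].

e b a f i g h d c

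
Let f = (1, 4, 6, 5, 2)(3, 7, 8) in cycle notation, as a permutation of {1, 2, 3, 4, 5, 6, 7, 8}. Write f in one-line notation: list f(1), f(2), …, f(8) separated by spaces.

Image by image: 1→4, 2→1, 3→7, 4→6, 5→2, 6→5, 7→8, 8→3.
Listing these in domain order gives 4 1 7 6 2 5 8 3.

4 1 7 6 2 5 8 3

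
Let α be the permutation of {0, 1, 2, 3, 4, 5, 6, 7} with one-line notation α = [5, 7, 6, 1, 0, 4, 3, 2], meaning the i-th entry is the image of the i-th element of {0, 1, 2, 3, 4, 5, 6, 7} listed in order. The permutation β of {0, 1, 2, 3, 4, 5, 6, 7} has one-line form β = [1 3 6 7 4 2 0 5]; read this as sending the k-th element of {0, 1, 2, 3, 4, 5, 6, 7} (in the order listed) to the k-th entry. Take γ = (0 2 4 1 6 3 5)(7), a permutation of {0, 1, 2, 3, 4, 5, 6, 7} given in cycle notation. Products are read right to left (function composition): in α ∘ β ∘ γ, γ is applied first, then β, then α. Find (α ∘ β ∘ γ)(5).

7

Apply the permutations in order: γ(5) = 0, then β(0) = 1, then α(1) = 7. So (α ∘ β ∘ γ)(5) = 7.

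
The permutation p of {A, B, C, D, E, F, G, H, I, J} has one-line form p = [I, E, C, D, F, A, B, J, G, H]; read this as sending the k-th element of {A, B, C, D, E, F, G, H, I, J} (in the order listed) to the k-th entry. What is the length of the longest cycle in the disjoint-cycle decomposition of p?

6

Decomposing into disjoint cycles gives (A I G B E F)(H J); the longest has length 6.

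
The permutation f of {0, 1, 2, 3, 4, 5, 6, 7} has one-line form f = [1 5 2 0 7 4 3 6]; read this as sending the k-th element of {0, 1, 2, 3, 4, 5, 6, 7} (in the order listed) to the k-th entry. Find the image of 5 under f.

4

5 is element number 6 of the domain, and entry number 6 of the one-line form is 4, so f(5) = 4.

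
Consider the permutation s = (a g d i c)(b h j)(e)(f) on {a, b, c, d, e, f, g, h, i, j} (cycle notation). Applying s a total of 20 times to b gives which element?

b lies in the 3-cycle (b h j).
Since the cycle has length 3, s^20 acts on it the same as s^2 (20 mod 3 = 2).
Advancing 2 steps from b: b → h → j.

j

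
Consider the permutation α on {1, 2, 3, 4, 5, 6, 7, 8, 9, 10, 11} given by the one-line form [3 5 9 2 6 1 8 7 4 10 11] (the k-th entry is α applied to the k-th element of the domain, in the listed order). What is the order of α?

14

Decomposing into disjoint cycles gives cycle lengths 7, 2, 1, 1.
The order of α is the least common multiple of its cycle lengths: lcm(7, 2) = 14.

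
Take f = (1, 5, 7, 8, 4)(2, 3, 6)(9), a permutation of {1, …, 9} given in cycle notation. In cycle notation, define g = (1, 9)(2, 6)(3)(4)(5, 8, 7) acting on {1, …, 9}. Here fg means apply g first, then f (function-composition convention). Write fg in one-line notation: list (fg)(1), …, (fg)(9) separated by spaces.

For each element, apply g then f: 1 → 9 → 9; 2 → 6 → 2; 3 → 3 → 6; 4 → 4 → 1; 5 → 8 → 4; 6 → 2 → 3; 7 → 5 → 7; 8 → 7 → 8; 9 → 1 → 5.
Collecting the images, fg = [9 2 6 1 4 3 7 8 5].

9 2 6 1 4 3 7 8 5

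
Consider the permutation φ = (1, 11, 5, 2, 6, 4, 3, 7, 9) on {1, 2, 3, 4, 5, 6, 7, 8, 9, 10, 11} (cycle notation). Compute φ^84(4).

4 lies in the 9-cycle (1, 11, 5, 2, 6, 4, 3, 7, 9).
On a 9-cycle, φ^9 is the identity, so φ^84 = φ^3 there (84 ≡ 3 mod 9).
Advancing 3 steps from 4: 4 → 3 → 7 → 9.

9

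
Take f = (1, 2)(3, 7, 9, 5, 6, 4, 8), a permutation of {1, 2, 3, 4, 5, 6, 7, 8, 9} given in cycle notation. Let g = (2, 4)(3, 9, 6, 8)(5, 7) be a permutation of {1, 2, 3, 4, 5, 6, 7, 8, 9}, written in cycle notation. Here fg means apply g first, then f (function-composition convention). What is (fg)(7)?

6

First apply g: g(7) = 5, then f(5) = 6. Thus (fg)(7) = 6.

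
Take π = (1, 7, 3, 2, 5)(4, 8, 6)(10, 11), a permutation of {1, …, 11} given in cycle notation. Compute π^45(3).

3 lies in the 5-cycle (1, 7, 3, 2, 5).
Powers repeat with period 5 on this cycle, and 45 mod 5 = 0, so π^45(3) = π^0(3).
So π^45(3) = 3.

3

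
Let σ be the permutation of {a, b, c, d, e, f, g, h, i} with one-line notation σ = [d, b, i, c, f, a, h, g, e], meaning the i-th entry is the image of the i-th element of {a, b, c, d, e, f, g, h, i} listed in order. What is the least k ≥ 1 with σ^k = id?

6

Decomposing into disjoint cycles gives cycle lengths 6, 2, 1.
The order is lcm(6, 2) = 6.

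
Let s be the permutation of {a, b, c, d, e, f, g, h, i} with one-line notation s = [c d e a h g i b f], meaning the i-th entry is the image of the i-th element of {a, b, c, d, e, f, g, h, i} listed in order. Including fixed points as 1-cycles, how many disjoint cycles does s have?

2

The cycle decomposition is (a, c, e, h, b, d)(f, g, i), which has 2 cycles (counting 1-cycles).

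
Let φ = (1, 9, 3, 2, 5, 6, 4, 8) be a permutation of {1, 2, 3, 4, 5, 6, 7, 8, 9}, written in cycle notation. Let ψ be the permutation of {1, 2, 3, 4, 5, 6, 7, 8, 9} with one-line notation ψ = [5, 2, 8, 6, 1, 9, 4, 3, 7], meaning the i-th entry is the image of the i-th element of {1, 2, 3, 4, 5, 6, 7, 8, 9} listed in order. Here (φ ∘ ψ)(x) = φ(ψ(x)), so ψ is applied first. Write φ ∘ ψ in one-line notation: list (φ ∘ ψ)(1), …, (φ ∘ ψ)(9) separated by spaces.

6 5 1 4 9 3 8 2 7

(φ ∘ ψ)(x) = φ(ψ(x)). Computing each image: φ(ψ(1)) = φ(5) = 6, φ(ψ(2)) = φ(2) = 5, φ(ψ(3)) = φ(8) = 1, φ(ψ(4)) = φ(6) = 4, φ(ψ(5)) = φ(1) = 9, φ(ψ(6)) = φ(9) = 3, φ(ψ(7)) = φ(4) = 8, φ(ψ(8)) = φ(3) = 2, φ(ψ(9)) = φ(7) = 7.
Hence φ ∘ ψ = [6 5 1 4 9 3 8 2 7].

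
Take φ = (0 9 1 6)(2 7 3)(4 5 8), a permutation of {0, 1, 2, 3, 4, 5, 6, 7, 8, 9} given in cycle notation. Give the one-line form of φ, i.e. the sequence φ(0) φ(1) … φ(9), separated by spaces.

Image by image: 0↦9, 1↦6, 2↦7, 3↦2, 4↦5, 5↦8, 6↦0, 7↦3, 8↦4, 9↦1.
So the one-line form is 9 6 7 2 5 8 0 3 4 1.

9 6 7 2 5 8 0 3 4 1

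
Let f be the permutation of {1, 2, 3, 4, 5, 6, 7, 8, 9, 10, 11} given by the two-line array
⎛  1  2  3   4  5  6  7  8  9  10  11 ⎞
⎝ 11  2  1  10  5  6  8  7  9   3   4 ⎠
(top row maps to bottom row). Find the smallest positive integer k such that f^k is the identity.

10

Writing f as disjoint cycles, the cycle lengths are 5, 2, 1, 1, 1, 1.
The order of f is the least common multiple of its cycle lengths: lcm(5, 2) = 10.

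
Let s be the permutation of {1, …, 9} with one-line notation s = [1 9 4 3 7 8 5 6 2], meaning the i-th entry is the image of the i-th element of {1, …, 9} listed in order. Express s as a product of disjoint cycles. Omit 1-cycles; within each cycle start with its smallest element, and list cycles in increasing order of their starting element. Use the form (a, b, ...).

(2, 9)(3, 4)(5, 7)(6, 8)

Start at 2 and follow images: 2 → 9 → 2, giving the cycle (2, 9).
Repeating from the next unused element and collecting all non-trivial cycles gives (2, 9)(3, 4)(5, 7)(6, 8).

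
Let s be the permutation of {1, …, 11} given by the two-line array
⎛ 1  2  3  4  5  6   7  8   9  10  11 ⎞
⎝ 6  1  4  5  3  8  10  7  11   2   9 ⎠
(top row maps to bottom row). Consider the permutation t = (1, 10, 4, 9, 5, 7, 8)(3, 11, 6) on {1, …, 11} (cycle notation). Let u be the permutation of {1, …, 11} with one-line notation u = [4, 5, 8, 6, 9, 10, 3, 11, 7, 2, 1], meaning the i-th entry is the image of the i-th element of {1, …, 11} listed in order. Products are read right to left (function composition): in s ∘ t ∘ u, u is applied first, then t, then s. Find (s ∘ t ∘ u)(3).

6

Apply the permutations in order: u(3) = 8, then t(8) = 1, then s(1) = 6. So (s ∘ t ∘ u)(3) = 6.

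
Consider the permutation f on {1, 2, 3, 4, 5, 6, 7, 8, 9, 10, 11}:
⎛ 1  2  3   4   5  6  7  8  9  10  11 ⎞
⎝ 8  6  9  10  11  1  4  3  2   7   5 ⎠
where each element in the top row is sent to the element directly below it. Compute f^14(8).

9

Tracing 8 → 3 → … returns to 8 after 6 steps, so 8 lies in a 6-cycle (1, 8, 3, 9, 2, 6).
Powers repeat with period 6 on this cycle, and 14 mod 6 = 2, so f^14(8) = f^2(8).
Stepping 2 places around the cycle: 8 → 3 → 9.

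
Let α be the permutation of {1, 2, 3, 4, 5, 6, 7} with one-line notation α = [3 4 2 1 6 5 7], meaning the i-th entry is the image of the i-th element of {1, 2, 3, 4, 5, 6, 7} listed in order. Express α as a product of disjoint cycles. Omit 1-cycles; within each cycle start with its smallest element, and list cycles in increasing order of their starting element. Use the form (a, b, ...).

Iterating α from 1 gives 1 → 3 → 2 → 4 → 1; that is the 4-cycle (1, 3, 2, 4).
Continuing from each remaining unvisited element yields (1, 3, 2, 4)(5, 6).

(1, 3, 2, 4)(5, 6)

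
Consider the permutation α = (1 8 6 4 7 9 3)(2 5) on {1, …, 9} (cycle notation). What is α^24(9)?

9 lies in the 7-cycle (1 8 6 4 7 9 3).
On a 7-cycle, α^7 is the identity, so α^24 = α^3 there (24 ≡ 3 mod 7).
Stepping 3 places around the cycle: 9 → 3 → 1 → 8.

8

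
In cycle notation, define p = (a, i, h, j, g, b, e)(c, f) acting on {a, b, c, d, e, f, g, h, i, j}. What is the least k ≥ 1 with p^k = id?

14

The disjoint cycles have lengths 7, 2, 1.
Since disjoint cycles commute, ord(p) = lcm(7, 2) = 14.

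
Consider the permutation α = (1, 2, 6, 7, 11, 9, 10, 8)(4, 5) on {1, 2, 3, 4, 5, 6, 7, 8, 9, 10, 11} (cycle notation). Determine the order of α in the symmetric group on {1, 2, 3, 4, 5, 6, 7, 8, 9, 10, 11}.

8

The disjoint cycles have lengths 8, 2, 1.
The order is lcm(8, 2) = 8.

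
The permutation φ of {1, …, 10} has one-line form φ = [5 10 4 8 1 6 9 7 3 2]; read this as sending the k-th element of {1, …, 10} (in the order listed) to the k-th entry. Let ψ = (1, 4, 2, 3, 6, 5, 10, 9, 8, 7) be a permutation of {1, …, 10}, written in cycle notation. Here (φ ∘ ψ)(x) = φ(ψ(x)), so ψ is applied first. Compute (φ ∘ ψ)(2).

ψ(2) = 3, then φ(3) = 4; composing gives (φ ∘ ψ)(2) = 4.

4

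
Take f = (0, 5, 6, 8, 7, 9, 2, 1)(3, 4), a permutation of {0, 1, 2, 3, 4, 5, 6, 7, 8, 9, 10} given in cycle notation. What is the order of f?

8

The cycle type of f is (8, 2, 1).
The order is lcm(8, 2) = 8.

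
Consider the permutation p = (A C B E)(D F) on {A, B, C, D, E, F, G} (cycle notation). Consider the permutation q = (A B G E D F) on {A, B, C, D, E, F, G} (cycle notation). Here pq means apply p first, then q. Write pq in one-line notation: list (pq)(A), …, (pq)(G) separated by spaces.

C D G A B F E

(pq)(x) = q(p(x)). Computing each image: q(p(A)) = q(C) = C, q(p(B)) = q(E) = D, q(p(C)) = q(B) = G, q(p(D)) = q(F) = A, q(p(E)) = q(A) = B, q(p(F)) = q(D) = F, q(p(G)) = q(G) = E.
Hence pq = [C D G A B F E].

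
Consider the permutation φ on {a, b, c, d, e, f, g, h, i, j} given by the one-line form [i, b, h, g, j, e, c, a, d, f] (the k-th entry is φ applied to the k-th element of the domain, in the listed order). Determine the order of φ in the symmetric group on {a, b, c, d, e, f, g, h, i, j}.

Decomposing into disjoint cycles gives cycle lengths 6, 3, 1.
The order of φ is the least common multiple of its cycle lengths: lcm(6, 3) = 6.

6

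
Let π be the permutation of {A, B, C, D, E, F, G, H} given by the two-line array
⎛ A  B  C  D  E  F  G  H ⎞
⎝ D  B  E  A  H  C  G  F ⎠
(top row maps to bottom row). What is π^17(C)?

E

Tracing C → E → … returns to C after 4 steps, so C lies in a 4-cycle (C, E, H, F).
Powers repeat with period 4 on this cycle, and 17 mod 4 = 1, so π^17(C) = π^1(C).
Stepping 1 place around the cycle: C → E.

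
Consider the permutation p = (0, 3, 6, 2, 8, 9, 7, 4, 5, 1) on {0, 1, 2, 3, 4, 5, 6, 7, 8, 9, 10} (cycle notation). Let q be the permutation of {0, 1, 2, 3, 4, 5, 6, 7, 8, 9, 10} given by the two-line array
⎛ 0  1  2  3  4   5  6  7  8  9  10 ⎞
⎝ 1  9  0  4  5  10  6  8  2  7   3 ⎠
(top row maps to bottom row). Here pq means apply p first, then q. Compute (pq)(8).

7

(pq)(8) = q(p(8)). p(8) = 9, then q(9) = 7. So (pq)(8) = 7.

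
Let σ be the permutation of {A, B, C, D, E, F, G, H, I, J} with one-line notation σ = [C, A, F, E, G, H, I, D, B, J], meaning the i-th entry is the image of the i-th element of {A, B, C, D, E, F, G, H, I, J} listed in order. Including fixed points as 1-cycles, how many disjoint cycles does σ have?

2

The cycle decomposition is (A C F H D E G I B)(J), which has 2 cycles (counting 1-cycles).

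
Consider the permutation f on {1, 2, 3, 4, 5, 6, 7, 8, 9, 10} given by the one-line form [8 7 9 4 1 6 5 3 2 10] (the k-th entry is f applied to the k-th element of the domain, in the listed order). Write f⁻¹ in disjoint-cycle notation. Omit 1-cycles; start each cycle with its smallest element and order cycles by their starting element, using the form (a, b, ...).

(1, 5, 7, 2, 9, 3, 8)

The cycle decomposition of f is (1, 8, 3, 9, 2, 7, 5).
Reversing each cycle (and rotating so the smallest element leads) gives f⁻¹ = (1, 5, 7, 2, 9, 3, 8).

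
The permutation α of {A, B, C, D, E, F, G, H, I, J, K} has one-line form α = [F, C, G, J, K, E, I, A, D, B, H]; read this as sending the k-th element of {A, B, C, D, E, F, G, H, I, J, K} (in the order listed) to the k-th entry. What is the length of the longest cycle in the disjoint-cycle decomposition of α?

6

Decomposing into disjoint cycles gives (A F E K H)(B C G I D J); the longest has length 6.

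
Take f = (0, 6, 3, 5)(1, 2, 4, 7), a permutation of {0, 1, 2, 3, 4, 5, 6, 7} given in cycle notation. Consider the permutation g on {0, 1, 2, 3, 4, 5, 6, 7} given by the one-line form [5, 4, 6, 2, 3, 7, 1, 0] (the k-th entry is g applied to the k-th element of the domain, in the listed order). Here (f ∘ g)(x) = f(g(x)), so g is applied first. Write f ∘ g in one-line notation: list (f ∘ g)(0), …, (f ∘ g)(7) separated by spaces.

(f ∘ g)(x) = f(g(x)). Computing each image: f(g(0)) = f(5) = 0, f(g(1)) = f(4) = 7, f(g(2)) = f(6) = 3, f(g(3)) = f(2) = 4, f(g(4)) = f(3) = 5, f(g(5)) = f(7) = 1, f(g(6)) = f(1) = 2, f(g(7)) = f(0) = 6.
Hence f ∘ g = [0 7 3 4 5 1 2 6].

0 7 3 4 5 1 2 6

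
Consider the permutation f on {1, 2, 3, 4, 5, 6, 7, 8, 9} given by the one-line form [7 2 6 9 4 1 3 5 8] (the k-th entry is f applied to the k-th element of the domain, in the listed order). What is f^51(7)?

1

Tracing 7 → 3 → … returns to 7 after 4 steps, so 7 lies in a 4-cycle (1, 7, 3, 6).
Since the cycle has length 4, f^51 acts on it the same as f^3 (51 mod 4 = 3).
Advancing 3 steps from 7: 7 → 3 → 6 → 1.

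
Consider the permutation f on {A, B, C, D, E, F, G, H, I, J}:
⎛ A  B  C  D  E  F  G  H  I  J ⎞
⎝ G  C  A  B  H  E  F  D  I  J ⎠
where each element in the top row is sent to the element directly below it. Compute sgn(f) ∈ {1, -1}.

In disjoint-cycle form the cycle lengths are 8, 1, 1.
A cycle of length ℓ contributes ℓ−1 transpositions, so f is a product of 7 transpositions — odd.

-1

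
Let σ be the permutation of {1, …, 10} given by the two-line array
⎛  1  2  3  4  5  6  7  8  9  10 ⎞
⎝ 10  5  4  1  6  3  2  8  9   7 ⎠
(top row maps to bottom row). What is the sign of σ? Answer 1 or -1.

-1

In disjoint-cycle form the cycle lengths are 8, 1, 1.
A cycle is odd iff its length is even; σ has 1 even-length cycle, so sgn(σ) = (−1)^1 and σ is odd.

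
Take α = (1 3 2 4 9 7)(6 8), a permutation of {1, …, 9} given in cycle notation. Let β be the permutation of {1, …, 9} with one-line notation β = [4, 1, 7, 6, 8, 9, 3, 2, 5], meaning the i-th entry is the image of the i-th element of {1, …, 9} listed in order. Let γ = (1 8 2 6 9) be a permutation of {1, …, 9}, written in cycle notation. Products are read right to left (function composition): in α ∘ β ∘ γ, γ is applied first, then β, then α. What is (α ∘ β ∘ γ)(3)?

1

(α ∘ β ∘ γ)(3) = α(β(γ(3))). γ(3) = 3, then β(3) = 7, then α(7) = 1, so the result is 1.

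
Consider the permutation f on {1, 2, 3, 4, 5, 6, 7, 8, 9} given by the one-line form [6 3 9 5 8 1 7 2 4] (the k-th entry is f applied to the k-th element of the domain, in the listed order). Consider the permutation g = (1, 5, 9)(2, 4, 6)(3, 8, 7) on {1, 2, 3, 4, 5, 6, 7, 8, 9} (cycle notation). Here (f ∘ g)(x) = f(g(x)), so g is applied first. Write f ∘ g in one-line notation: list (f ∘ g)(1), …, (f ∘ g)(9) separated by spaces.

8 5 2 1 4 3 9 7 6

(f ∘ g)(x) = f(g(x)). Computing each image: f(g(1)) = f(5) = 8, f(g(2)) = f(4) = 5, f(g(3)) = f(8) = 2, f(g(4)) = f(6) = 1, f(g(5)) = f(9) = 4, f(g(6)) = f(2) = 3, f(g(7)) = f(3) = 9, f(g(8)) = f(7) = 7, f(g(9)) = f(1) = 6.
Hence f ∘ g = [8 5 2 1 4 3 9 7 6].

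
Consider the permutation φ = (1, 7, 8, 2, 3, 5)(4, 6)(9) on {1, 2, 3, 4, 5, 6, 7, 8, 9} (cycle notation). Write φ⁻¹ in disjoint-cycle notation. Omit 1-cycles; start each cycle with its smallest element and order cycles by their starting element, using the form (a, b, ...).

The inverse reverses each cycle.
After reversing and putting each cycle's least element first, φ⁻¹ = (1, 5, 3, 2, 8, 7)(4, 6).

(1, 5, 3, 2, 8, 7)(4, 6)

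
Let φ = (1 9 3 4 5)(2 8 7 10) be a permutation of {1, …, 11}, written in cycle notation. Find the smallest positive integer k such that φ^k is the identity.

The cycle type of φ is (5, 4, 1, 1).
Since disjoint cycles commute, ord(φ) = lcm(5, 4) = 20.

20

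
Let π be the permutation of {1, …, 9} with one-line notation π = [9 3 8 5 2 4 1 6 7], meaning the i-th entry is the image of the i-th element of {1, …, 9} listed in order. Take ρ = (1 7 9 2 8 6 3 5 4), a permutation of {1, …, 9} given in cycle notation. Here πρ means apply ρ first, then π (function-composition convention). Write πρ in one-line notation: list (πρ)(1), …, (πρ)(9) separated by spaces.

(πρ)(x) = π(ρ(x)). Computing each image: π(ρ(1)) = π(7) = 1, π(ρ(2)) = π(8) = 6, π(ρ(3)) = π(5) = 2, π(ρ(4)) = π(1) = 9, π(ρ(5)) = π(4) = 5, π(ρ(6)) = π(3) = 8, π(ρ(7)) = π(9) = 7, π(ρ(8)) = π(6) = 4, π(ρ(9)) = π(2) = 3.
Hence πρ = [1 6 2 9 5 8 7 4 3].

1 6 2 9 5 8 7 4 3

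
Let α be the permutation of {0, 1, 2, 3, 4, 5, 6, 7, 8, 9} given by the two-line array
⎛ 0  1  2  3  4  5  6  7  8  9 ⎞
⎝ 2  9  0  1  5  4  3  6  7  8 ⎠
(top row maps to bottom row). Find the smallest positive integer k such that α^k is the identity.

Writing α as disjoint cycles, the cycle lengths are 6, 2, 2.
The order of α is the least common multiple of its cycle lengths: lcm(6, 2, 2) = 6.

6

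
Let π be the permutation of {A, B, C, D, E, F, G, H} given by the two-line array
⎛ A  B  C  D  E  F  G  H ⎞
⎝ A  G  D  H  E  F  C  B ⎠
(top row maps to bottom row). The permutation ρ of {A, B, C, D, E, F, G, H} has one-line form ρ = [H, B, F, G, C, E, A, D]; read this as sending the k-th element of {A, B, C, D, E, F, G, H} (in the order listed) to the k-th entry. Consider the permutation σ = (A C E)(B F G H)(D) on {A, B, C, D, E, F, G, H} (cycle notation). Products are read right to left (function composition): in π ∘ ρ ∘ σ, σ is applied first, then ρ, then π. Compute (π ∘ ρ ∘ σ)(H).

G

Chase H: σ(H) = B; ρ(B) = B; π(B) = G. Hence (π ∘ ρ ∘ σ)(H) = G.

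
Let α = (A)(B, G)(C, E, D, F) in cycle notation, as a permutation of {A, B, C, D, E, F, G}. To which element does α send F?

In the cycle (C, E, D, F), F is followed by C, so α(F) = C.

C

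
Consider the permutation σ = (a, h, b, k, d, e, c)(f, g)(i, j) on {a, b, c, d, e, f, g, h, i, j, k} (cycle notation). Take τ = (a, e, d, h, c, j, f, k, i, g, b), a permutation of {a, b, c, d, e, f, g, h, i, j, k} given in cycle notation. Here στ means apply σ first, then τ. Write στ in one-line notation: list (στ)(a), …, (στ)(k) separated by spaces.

c i e d j b k a f g h

Chase each element through σ then τ: a → h → c; b → k → i; c → a → e; d → e → d; e → c → j; f → g → b; g → f → k; h → b → a; i → j → f; j → i → g; k → d → h.
So στ in one-line form is c i e d j b k a f g h.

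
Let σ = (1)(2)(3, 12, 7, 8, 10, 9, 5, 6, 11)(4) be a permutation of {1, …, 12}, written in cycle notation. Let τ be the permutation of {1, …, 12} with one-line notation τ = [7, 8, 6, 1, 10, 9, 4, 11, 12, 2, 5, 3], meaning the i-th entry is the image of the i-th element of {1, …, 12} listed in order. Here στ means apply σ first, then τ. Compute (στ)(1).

(στ)(1) = τ(σ(1)). σ(1) = 1, then τ(1) = 7. So (στ)(1) = 7.

7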